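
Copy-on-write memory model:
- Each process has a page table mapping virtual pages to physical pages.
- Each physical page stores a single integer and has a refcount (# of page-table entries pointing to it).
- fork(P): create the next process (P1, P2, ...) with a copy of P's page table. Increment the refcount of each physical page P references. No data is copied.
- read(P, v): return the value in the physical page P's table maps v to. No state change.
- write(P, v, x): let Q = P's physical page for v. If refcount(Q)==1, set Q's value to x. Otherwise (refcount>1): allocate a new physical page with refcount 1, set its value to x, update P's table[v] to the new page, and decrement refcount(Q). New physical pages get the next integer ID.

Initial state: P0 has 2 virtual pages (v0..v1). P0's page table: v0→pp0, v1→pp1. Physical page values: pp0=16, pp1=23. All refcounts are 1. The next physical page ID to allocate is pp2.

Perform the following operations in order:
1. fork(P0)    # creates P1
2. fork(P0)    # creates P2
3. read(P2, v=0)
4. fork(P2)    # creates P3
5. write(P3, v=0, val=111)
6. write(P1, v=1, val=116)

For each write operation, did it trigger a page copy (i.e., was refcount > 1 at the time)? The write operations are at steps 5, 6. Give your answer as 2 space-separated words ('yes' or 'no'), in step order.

Op 1: fork(P0) -> P1. 2 ppages; refcounts: pp0:2 pp1:2
Op 2: fork(P0) -> P2. 2 ppages; refcounts: pp0:3 pp1:3
Op 3: read(P2, v0) -> 16. No state change.
Op 4: fork(P2) -> P3. 2 ppages; refcounts: pp0:4 pp1:4
Op 5: write(P3, v0, 111). refcount(pp0)=4>1 -> COPY to pp2. 3 ppages; refcounts: pp0:3 pp1:4 pp2:1
Op 6: write(P1, v1, 116). refcount(pp1)=4>1 -> COPY to pp3. 4 ppages; refcounts: pp0:3 pp1:3 pp2:1 pp3:1

yes yes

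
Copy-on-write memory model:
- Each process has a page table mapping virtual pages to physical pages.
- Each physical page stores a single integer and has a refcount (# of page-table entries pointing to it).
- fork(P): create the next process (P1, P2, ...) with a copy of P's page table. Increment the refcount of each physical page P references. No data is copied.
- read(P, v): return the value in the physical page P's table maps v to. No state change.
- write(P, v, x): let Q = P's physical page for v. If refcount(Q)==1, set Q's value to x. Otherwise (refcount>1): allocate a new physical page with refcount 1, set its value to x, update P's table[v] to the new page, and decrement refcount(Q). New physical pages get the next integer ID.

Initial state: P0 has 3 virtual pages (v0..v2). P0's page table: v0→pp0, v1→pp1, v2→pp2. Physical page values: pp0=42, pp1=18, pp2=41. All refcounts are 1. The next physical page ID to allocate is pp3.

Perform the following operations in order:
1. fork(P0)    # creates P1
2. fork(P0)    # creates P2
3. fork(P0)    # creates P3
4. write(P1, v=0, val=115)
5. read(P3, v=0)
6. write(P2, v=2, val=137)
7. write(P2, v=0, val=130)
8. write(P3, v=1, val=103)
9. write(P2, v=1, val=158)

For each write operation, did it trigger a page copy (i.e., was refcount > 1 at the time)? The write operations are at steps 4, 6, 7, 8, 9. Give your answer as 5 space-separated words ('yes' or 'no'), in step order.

Op 1: fork(P0) -> P1. 3 ppages; refcounts: pp0:2 pp1:2 pp2:2
Op 2: fork(P0) -> P2. 3 ppages; refcounts: pp0:3 pp1:3 pp2:3
Op 3: fork(P0) -> P3. 3 ppages; refcounts: pp0:4 pp1:4 pp2:4
Op 4: write(P1, v0, 115). refcount(pp0)=4>1 -> COPY to pp3. 4 ppages; refcounts: pp0:3 pp1:4 pp2:4 pp3:1
Op 5: read(P3, v0) -> 42. No state change.
Op 6: write(P2, v2, 137). refcount(pp2)=4>1 -> COPY to pp4. 5 ppages; refcounts: pp0:3 pp1:4 pp2:3 pp3:1 pp4:1
Op 7: write(P2, v0, 130). refcount(pp0)=3>1 -> COPY to pp5. 6 ppages; refcounts: pp0:2 pp1:4 pp2:3 pp3:1 pp4:1 pp5:1
Op 8: write(P3, v1, 103). refcount(pp1)=4>1 -> COPY to pp6. 7 ppages; refcounts: pp0:2 pp1:3 pp2:3 pp3:1 pp4:1 pp5:1 pp6:1
Op 9: write(P2, v1, 158). refcount(pp1)=3>1 -> COPY to pp7. 8 ppages; refcounts: pp0:2 pp1:2 pp2:3 pp3:1 pp4:1 pp5:1 pp6:1 pp7:1

yes yes yes yes yes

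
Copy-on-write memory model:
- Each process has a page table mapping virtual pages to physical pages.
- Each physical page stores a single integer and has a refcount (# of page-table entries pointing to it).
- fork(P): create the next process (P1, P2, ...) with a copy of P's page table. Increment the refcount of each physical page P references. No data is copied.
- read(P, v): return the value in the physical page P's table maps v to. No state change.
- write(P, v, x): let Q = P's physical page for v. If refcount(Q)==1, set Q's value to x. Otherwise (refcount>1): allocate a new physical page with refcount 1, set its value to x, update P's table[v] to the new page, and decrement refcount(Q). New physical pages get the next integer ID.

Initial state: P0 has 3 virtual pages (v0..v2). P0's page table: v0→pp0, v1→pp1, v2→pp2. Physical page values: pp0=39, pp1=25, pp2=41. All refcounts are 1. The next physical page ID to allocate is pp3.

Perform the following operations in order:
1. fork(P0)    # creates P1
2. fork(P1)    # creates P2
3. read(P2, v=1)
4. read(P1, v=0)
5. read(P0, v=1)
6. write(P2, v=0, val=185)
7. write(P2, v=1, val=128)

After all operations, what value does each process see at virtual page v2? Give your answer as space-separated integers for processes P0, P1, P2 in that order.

Op 1: fork(P0) -> P1. 3 ppages; refcounts: pp0:2 pp1:2 pp2:2
Op 2: fork(P1) -> P2. 3 ppages; refcounts: pp0:3 pp1:3 pp2:3
Op 3: read(P2, v1) -> 25. No state change.
Op 4: read(P1, v0) -> 39. No state change.
Op 5: read(P0, v1) -> 25. No state change.
Op 6: write(P2, v0, 185). refcount(pp0)=3>1 -> COPY to pp3. 4 ppages; refcounts: pp0:2 pp1:3 pp2:3 pp3:1
Op 7: write(P2, v1, 128). refcount(pp1)=3>1 -> COPY to pp4. 5 ppages; refcounts: pp0:2 pp1:2 pp2:3 pp3:1 pp4:1
P0: v2 -> pp2 = 41
P1: v2 -> pp2 = 41
P2: v2 -> pp2 = 41

Answer: 41 41 41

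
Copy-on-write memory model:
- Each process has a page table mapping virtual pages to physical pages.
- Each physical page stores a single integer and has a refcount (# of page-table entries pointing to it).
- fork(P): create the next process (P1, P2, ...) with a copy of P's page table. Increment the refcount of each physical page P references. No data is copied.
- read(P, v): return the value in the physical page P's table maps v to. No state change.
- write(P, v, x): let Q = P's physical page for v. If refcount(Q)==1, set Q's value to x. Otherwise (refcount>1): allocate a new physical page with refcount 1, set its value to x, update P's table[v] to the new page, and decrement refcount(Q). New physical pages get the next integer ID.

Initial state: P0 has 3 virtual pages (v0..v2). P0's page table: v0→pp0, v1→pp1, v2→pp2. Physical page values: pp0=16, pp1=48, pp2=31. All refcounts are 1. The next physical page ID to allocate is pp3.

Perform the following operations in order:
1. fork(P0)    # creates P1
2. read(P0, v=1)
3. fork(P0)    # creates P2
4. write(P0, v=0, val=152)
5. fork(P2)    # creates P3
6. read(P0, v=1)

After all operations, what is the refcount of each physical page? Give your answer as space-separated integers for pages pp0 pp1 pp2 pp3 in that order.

Op 1: fork(P0) -> P1. 3 ppages; refcounts: pp0:2 pp1:2 pp2:2
Op 2: read(P0, v1) -> 48. No state change.
Op 3: fork(P0) -> P2. 3 ppages; refcounts: pp0:3 pp1:3 pp2:3
Op 4: write(P0, v0, 152). refcount(pp0)=3>1 -> COPY to pp3. 4 ppages; refcounts: pp0:2 pp1:3 pp2:3 pp3:1
Op 5: fork(P2) -> P3. 4 ppages; refcounts: pp0:3 pp1:4 pp2:4 pp3:1
Op 6: read(P0, v1) -> 48. No state change.

Answer: 3 4 4 1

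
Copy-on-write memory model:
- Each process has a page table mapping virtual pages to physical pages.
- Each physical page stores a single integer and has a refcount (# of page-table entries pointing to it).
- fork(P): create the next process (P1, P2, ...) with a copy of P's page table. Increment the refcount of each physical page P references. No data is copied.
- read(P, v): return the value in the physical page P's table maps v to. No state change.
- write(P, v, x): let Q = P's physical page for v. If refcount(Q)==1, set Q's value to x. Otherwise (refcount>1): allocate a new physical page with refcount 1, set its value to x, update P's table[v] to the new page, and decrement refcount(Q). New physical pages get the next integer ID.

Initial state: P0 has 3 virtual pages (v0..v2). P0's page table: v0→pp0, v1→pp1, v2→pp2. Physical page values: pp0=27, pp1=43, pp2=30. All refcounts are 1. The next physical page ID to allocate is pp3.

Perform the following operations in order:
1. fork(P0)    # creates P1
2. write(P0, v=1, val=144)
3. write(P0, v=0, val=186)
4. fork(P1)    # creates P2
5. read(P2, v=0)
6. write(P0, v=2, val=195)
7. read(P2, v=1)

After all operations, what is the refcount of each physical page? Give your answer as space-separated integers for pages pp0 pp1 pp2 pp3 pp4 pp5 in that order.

Answer: 2 2 2 1 1 1

Derivation:
Op 1: fork(P0) -> P1. 3 ppages; refcounts: pp0:2 pp1:2 pp2:2
Op 2: write(P0, v1, 144). refcount(pp1)=2>1 -> COPY to pp3. 4 ppages; refcounts: pp0:2 pp1:1 pp2:2 pp3:1
Op 3: write(P0, v0, 186). refcount(pp0)=2>1 -> COPY to pp4. 5 ppages; refcounts: pp0:1 pp1:1 pp2:2 pp3:1 pp4:1
Op 4: fork(P1) -> P2. 5 ppages; refcounts: pp0:2 pp1:2 pp2:3 pp3:1 pp4:1
Op 5: read(P2, v0) -> 27. No state change.
Op 6: write(P0, v2, 195). refcount(pp2)=3>1 -> COPY to pp5. 6 ppages; refcounts: pp0:2 pp1:2 pp2:2 pp3:1 pp4:1 pp5:1
Op 7: read(P2, v1) -> 43. No state change.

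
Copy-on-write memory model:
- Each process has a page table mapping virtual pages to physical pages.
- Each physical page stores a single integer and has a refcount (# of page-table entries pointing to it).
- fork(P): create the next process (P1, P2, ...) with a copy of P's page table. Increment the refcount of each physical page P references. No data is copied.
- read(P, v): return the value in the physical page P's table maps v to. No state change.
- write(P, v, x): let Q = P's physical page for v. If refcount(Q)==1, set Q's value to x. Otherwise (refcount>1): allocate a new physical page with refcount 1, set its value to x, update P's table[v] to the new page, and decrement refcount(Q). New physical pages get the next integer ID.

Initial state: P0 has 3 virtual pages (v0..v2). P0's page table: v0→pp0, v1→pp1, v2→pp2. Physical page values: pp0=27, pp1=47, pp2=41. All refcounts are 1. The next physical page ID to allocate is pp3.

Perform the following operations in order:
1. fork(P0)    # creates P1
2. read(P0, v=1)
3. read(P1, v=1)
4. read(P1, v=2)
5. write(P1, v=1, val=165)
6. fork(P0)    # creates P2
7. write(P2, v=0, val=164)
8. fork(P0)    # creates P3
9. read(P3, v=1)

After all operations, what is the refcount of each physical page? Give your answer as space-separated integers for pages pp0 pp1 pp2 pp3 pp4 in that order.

Answer: 3 3 4 1 1

Derivation:
Op 1: fork(P0) -> P1. 3 ppages; refcounts: pp0:2 pp1:2 pp2:2
Op 2: read(P0, v1) -> 47. No state change.
Op 3: read(P1, v1) -> 47. No state change.
Op 4: read(P1, v2) -> 41. No state change.
Op 5: write(P1, v1, 165). refcount(pp1)=2>1 -> COPY to pp3. 4 ppages; refcounts: pp0:2 pp1:1 pp2:2 pp3:1
Op 6: fork(P0) -> P2. 4 ppages; refcounts: pp0:3 pp1:2 pp2:3 pp3:1
Op 7: write(P2, v0, 164). refcount(pp0)=3>1 -> COPY to pp4. 5 ppages; refcounts: pp0:2 pp1:2 pp2:3 pp3:1 pp4:1
Op 8: fork(P0) -> P3. 5 ppages; refcounts: pp0:3 pp1:3 pp2:4 pp3:1 pp4:1
Op 9: read(P3, v1) -> 47. No state change.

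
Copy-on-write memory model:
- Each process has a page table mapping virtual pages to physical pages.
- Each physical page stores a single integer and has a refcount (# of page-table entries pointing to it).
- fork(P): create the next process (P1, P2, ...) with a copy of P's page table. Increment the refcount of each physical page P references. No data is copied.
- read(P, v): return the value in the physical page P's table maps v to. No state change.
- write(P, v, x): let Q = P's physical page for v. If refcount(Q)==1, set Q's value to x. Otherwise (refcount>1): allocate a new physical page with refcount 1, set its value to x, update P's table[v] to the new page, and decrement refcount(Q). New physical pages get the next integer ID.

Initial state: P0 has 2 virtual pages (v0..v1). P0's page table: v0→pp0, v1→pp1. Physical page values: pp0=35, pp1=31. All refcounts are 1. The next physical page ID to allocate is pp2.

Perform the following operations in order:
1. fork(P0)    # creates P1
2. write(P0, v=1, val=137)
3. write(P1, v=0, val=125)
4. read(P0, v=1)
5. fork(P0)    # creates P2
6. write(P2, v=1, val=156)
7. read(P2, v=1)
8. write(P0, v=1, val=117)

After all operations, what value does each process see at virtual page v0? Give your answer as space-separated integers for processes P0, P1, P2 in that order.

Op 1: fork(P0) -> P1. 2 ppages; refcounts: pp0:2 pp1:2
Op 2: write(P0, v1, 137). refcount(pp1)=2>1 -> COPY to pp2. 3 ppages; refcounts: pp0:2 pp1:1 pp2:1
Op 3: write(P1, v0, 125). refcount(pp0)=2>1 -> COPY to pp3. 4 ppages; refcounts: pp0:1 pp1:1 pp2:1 pp3:1
Op 4: read(P0, v1) -> 137. No state change.
Op 5: fork(P0) -> P2. 4 ppages; refcounts: pp0:2 pp1:1 pp2:2 pp3:1
Op 6: write(P2, v1, 156). refcount(pp2)=2>1 -> COPY to pp4. 5 ppages; refcounts: pp0:2 pp1:1 pp2:1 pp3:1 pp4:1
Op 7: read(P2, v1) -> 156. No state change.
Op 8: write(P0, v1, 117). refcount(pp2)=1 -> write in place. 5 ppages; refcounts: pp0:2 pp1:1 pp2:1 pp3:1 pp4:1
P0: v0 -> pp0 = 35
P1: v0 -> pp3 = 125
P2: v0 -> pp0 = 35

Answer: 35 125 35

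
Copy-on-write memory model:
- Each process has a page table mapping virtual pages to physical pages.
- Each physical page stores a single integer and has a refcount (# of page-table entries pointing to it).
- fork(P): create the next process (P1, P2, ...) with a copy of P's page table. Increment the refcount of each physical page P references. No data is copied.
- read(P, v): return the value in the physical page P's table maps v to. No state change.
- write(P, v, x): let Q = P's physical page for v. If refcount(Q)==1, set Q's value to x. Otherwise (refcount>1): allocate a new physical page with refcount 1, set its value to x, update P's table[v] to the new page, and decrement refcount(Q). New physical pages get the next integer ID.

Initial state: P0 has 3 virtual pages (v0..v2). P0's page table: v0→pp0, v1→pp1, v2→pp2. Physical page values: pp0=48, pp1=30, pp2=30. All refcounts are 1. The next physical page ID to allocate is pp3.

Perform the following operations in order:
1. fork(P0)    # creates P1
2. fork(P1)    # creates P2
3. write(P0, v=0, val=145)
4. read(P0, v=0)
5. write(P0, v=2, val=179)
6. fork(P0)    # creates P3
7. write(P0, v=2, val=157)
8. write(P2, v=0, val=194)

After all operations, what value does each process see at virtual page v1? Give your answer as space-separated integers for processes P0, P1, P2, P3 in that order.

Answer: 30 30 30 30

Derivation:
Op 1: fork(P0) -> P1. 3 ppages; refcounts: pp0:2 pp1:2 pp2:2
Op 2: fork(P1) -> P2. 3 ppages; refcounts: pp0:3 pp1:3 pp2:3
Op 3: write(P0, v0, 145). refcount(pp0)=3>1 -> COPY to pp3. 4 ppages; refcounts: pp0:2 pp1:3 pp2:3 pp3:1
Op 4: read(P0, v0) -> 145. No state change.
Op 5: write(P0, v2, 179). refcount(pp2)=3>1 -> COPY to pp4. 5 ppages; refcounts: pp0:2 pp1:3 pp2:2 pp3:1 pp4:1
Op 6: fork(P0) -> P3. 5 ppages; refcounts: pp0:2 pp1:4 pp2:2 pp3:2 pp4:2
Op 7: write(P0, v2, 157). refcount(pp4)=2>1 -> COPY to pp5. 6 ppages; refcounts: pp0:2 pp1:4 pp2:2 pp3:2 pp4:1 pp5:1
Op 8: write(P2, v0, 194). refcount(pp0)=2>1 -> COPY to pp6. 7 ppages; refcounts: pp0:1 pp1:4 pp2:2 pp3:2 pp4:1 pp5:1 pp6:1
P0: v1 -> pp1 = 30
P1: v1 -> pp1 = 30
P2: v1 -> pp1 = 30
P3: v1 -> pp1 = 30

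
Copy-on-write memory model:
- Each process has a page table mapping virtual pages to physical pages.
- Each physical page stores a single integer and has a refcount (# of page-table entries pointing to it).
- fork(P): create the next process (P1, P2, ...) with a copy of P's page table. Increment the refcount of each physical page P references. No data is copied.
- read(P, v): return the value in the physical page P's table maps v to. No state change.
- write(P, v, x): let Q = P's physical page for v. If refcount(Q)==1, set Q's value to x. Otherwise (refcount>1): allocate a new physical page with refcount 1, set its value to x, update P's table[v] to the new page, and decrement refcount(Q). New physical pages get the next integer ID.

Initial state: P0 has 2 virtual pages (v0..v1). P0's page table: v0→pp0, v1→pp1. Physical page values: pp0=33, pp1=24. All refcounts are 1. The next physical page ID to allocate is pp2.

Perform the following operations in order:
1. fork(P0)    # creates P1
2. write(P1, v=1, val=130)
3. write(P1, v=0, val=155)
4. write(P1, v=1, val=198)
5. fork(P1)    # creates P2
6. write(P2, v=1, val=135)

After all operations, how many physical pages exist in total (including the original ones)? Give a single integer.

Answer: 5

Derivation:
Op 1: fork(P0) -> P1. 2 ppages; refcounts: pp0:2 pp1:2
Op 2: write(P1, v1, 130). refcount(pp1)=2>1 -> COPY to pp2. 3 ppages; refcounts: pp0:2 pp1:1 pp2:1
Op 3: write(P1, v0, 155). refcount(pp0)=2>1 -> COPY to pp3. 4 ppages; refcounts: pp0:1 pp1:1 pp2:1 pp3:1
Op 4: write(P1, v1, 198). refcount(pp2)=1 -> write in place. 4 ppages; refcounts: pp0:1 pp1:1 pp2:1 pp3:1
Op 5: fork(P1) -> P2. 4 ppages; refcounts: pp0:1 pp1:1 pp2:2 pp3:2
Op 6: write(P2, v1, 135). refcount(pp2)=2>1 -> COPY to pp4. 5 ppages; refcounts: pp0:1 pp1:1 pp2:1 pp3:2 pp4:1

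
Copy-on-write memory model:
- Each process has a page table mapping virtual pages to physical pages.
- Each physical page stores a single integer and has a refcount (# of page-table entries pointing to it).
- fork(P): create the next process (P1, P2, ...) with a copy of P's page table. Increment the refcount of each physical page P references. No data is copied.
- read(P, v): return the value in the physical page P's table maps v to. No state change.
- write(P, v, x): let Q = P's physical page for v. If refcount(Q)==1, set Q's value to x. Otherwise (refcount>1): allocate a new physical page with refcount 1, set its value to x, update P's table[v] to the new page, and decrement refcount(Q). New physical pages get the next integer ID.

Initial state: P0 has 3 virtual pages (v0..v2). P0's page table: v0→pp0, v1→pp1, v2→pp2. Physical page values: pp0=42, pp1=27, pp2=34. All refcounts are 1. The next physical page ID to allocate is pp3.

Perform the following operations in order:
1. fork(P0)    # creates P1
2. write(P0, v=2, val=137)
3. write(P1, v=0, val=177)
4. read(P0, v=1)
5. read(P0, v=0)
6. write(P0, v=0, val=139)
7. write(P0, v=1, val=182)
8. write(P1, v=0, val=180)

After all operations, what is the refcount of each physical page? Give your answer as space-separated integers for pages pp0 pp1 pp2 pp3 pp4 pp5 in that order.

Answer: 1 1 1 1 1 1

Derivation:
Op 1: fork(P0) -> P1. 3 ppages; refcounts: pp0:2 pp1:2 pp2:2
Op 2: write(P0, v2, 137). refcount(pp2)=2>1 -> COPY to pp3. 4 ppages; refcounts: pp0:2 pp1:2 pp2:1 pp3:1
Op 3: write(P1, v0, 177). refcount(pp0)=2>1 -> COPY to pp4. 5 ppages; refcounts: pp0:1 pp1:2 pp2:1 pp3:1 pp4:1
Op 4: read(P0, v1) -> 27. No state change.
Op 5: read(P0, v0) -> 42. No state change.
Op 6: write(P0, v0, 139). refcount(pp0)=1 -> write in place. 5 ppages; refcounts: pp0:1 pp1:2 pp2:1 pp3:1 pp4:1
Op 7: write(P0, v1, 182). refcount(pp1)=2>1 -> COPY to pp5. 6 ppages; refcounts: pp0:1 pp1:1 pp2:1 pp3:1 pp4:1 pp5:1
Op 8: write(P1, v0, 180). refcount(pp4)=1 -> write in place. 6 ppages; refcounts: pp0:1 pp1:1 pp2:1 pp3:1 pp4:1 pp5:1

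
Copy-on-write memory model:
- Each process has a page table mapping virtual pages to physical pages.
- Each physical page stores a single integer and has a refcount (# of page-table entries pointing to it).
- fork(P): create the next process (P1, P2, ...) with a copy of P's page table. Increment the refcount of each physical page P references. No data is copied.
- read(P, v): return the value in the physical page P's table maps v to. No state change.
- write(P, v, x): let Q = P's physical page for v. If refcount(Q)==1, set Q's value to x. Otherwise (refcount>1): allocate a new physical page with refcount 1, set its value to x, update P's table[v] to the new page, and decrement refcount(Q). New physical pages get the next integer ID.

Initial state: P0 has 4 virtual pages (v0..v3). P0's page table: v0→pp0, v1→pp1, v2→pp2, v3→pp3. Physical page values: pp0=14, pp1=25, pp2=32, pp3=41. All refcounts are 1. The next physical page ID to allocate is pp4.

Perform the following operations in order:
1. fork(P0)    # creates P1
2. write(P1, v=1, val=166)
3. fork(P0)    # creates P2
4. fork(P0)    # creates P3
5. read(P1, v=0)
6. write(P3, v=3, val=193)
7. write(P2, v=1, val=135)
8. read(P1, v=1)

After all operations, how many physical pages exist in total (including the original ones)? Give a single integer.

Answer: 7

Derivation:
Op 1: fork(P0) -> P1. 4 ppages; refcounts: pp0:2 pp1:2 pp2:2 pp3:2
Op 2: write(P1, v1, 166). refcount(pp1)=2>1 -> COPY to pp4. 5 ppages; refcounts: pp0:2 pp1:1 pp2:2 pp3:2 pp4:1
Op 3: fork(P0) -> P2. 5 ppages; refcounts: pp0:3 pp1:2 pp2:3 pp3:3 pp4:1
Op 4: fork(P0) -> P3. 5 ppages; refcounts: pp0:4 pp1:3 pp2:4 pp3:4 pp4:1
Op 5: read(P1, v0) -> 14. No state change.
Op 6: write(P3, v3, 193). refcount(pp3)=4>1 -> COPY to pp5. 6 ppages; refcounts: pp0:4 pp1:3 pp2:4 pp3:3 pp4:1 pp5:1
Op 7: write(P2, v1, 135). refcount(pp1)=3>1 -> COPY to pp6. 7 ppages; refcounts: pp0:4 pp1:2 pp2:4 pp3:3 pp4:1 pp5:1 pp6:1
Op 8: read(P1, v1) -> 166. No state change.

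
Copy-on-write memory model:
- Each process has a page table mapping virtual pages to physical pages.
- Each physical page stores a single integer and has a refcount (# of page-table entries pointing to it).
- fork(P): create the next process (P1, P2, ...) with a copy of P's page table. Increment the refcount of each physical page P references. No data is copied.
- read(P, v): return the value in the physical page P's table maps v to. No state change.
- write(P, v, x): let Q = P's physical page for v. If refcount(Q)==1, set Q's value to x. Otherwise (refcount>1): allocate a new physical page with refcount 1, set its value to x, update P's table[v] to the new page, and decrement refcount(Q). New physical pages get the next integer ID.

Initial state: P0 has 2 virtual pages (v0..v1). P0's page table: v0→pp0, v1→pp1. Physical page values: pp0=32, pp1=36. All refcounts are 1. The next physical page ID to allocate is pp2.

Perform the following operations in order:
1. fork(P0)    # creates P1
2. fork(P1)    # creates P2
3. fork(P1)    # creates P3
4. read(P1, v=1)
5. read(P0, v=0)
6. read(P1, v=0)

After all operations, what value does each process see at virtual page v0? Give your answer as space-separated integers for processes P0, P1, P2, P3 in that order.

Op 1: fork(P0) -> P1. 2 ppages; refcounts: pp0:2 pp1:2
Op 2: fork(P1) -> P2. 2 ppages; refcounts: pp0:3 pp1:3
Op 3: fork(P1) -> P3. 2 ppages; refcounts: pp0:4 pp1:4
Op 4: read(P1, v1) -> 36. No state change.
Op 5: read(P0, v0) -> 32. No state change.
Op 6: read(P1, v0) -> 32. No state change.
P0: v0 -> pp0 = 32
P1: v0 -> pp0 = 32
P2: v0 -> pp0 = 32
P3: v0 -> pp0 = 32

Answer: 32 32 32 32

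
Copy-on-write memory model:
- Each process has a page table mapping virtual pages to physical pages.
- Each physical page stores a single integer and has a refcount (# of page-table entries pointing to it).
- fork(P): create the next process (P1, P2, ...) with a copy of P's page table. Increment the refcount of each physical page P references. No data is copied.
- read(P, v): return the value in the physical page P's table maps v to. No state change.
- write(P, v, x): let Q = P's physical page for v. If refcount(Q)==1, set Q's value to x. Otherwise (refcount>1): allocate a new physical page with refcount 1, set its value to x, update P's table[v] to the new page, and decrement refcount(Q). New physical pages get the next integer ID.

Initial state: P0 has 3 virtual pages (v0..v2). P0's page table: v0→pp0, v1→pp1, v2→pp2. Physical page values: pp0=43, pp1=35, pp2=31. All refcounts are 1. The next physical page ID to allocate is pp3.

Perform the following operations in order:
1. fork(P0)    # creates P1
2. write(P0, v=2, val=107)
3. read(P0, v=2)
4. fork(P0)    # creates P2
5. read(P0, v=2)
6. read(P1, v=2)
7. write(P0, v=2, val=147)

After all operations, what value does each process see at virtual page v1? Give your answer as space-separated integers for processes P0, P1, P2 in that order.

Answer: 35 35 35

Derivation:
Op 1: fork(P0) -> P1. 3 ppages; refcounts: pp0:2 pp1:2 pp2:2
Op 2: write(P0, v2, 107). refcount(pp2)=2>1 -> COPY to pp3. 4 ppages; refcounts: pp0:2 pp1:2 pp2:1 pp3:1
Op 3: read(P0, v2) -> 107. No state change.
Op 4: fork(P0) -> P2. 4 ppages; refcounts: pp0:3 pp1:3 pp2:1 pp3:2
Op 5: read(P0, v2) -> 107. No state change.
Op 6: read(P1, v2) -> 31. No state change.
Op 7: write(P0, v2, 147). refcount(pp3)=2>1 -> COPY to pp4. 5 ppages; refcounts: pp0:3 pp1:3 pp2:1 pp3:1 pp4:1
P0: v1 -> pp1 = 35
P1: v1 -> pp1 = 35
P2: v1 -> pp1 = 35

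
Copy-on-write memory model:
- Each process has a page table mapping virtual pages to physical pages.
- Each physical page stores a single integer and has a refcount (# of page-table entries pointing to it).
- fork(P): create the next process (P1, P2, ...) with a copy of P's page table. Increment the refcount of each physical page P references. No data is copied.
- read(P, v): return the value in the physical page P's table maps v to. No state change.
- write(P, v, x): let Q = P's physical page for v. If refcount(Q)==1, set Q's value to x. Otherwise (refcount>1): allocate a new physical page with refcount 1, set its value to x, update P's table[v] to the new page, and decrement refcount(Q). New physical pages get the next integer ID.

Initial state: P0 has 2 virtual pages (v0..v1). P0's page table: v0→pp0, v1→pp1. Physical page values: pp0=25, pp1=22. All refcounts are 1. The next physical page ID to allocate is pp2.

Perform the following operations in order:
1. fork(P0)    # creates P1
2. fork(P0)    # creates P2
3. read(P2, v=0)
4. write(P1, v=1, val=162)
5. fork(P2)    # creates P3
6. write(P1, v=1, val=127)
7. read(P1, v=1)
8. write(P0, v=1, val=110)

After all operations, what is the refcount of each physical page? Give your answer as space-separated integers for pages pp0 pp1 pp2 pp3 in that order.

Op 1: fork(P0) -> P1. 2 ppages; refcounts: pp0:2 pp1:2
Op 2: fork(P0) -> P2. 2 ppages; refcounts: pp0:3 pp1:3
Op 3: read(P2, v0) -> 25. No state change.
Op 4: write(P1, v1, 162). refcount(pp1)=3>1 -> COPY to pp2. 3 ppages; refcounts: pp0:3 pp1:2 pp2:1
Op 5: fork(P2) -> P3. 3 ppages; refcounts: pp0:4 pp1:3 pp2:1
Op 6: write(P1, v1, 127). refcount(pp2)=1 -> write in place. 3 ppages; refcounts: pp0:4 pp1:3 pp2:1
Op 7: read(P1, v1) -> 127. No state change.
Op 8: write(P0, v1, 110). refcount(pp1)=3>1 -> COPY to pp3. 4 ppages; refcounts: pp0:4 pp1:2 pp2:1 pp3:1

Answer: 4 2 1 1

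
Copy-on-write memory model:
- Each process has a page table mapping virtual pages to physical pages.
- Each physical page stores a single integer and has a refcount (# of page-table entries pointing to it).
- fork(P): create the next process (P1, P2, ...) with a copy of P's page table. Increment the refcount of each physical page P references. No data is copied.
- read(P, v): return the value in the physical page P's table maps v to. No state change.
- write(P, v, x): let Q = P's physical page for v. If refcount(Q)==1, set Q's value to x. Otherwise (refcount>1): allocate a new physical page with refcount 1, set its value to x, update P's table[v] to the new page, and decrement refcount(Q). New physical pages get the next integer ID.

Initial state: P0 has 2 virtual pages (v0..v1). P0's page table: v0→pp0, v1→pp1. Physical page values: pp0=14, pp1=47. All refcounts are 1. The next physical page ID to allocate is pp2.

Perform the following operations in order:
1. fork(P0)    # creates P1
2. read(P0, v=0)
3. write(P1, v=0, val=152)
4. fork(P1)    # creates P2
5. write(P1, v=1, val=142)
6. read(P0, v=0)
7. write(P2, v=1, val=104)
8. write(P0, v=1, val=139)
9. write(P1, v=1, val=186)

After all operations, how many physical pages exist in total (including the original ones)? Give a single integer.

Answer: 5

Derivation:
Op 1: fork(P0) -> P1. 2 ppages; refcounts: pp0:2 pp1:2
Op 2: read(P0, v0) -> 14. No state change.
Op 3: write(P1, v0, 152). refcount(pp0)=2>1 -> COPY to pp2. 3 ppages; refcounts: pp0:1 pp1:2 pp2:1
Op 4: fork(P1) -> P2. 3 ppages; refcounts: pp0:1 pp1:3 pp2:2
Op 5: write(P1, v1, 142). refcount(pp1)=3>1 -> COPY to pp3. 4 ppages; refcounts: pp0:1 pp1:2 pp2:2 pp3:1
Op 6: read(P0, v0) -> 14. No state change.
Op 7: write(P2, v1, 104). refcount(pp1)=2>1 -> COPY to pp4. 5 ppages; refcounts: pp0:1 pp1:1 pp2:2 pp3:1 pp4:1
Op 8: write(P0, v1, 139). refcount(pp1)=1 -> write in place. 5 ppages; refcounts: pp0:1 pp1:1 pp2:2 pp3:1 pp4:1
Op 9: write(P1, v1, 186). refcount(pp3)=1 -> write in place. 5 ppages; refcounts: pp0:1 pp1:1 pp2:2 pp3:1 pp4:1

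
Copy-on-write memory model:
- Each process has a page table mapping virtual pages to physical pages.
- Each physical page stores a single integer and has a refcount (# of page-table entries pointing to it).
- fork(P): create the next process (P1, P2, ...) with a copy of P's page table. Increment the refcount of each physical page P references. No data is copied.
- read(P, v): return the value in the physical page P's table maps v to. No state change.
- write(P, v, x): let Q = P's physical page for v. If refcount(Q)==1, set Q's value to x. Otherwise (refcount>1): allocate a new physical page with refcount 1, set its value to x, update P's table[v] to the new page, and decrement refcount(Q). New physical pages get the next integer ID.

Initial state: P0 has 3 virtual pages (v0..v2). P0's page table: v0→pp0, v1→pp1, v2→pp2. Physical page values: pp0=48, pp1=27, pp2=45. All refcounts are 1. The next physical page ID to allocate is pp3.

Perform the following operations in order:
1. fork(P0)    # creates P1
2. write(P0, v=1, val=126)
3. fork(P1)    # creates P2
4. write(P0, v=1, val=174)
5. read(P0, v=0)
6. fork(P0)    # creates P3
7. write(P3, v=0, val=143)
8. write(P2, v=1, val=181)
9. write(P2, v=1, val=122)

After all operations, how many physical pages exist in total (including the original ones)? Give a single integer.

Op 1: fork(P0) -> P1. 3 ppages; refcounts: pp0:2 pp1:2 pp2:2
Op 2: write(P0, v1, 126). refcount(pp1)=2>1 -> COPY to pp3. 4 ppages; refcounts: pp0:2 pp1:1 pp2:2 pp3:1
Op 3: fork(P1) -> P2. 4 ppages; refcounts: pp0:3 pp1:2 pp2:3 pp3:1
Op 4: write(P0, v1, 174). refcount(pp3)=1 -> write in place. 4 ppages; refcounts: pp0:3 pp1:2 pp2:3 pp3:1
Op 5: read(P0, v0) -> 48. No state change.
Op 6: fork(P0) -> P3. 4 ppages; refcounts: pp0:4 pp1:2 pp2:4 pp3:2
Op 7: write(P3, v0, 143). refcount(pp0)=4>1 -> COPY to pp4. 5 ppages; refcounts: pp0:3 pp1:2 pp2:4 pp3:2 pp4:1
Op 8: write(P2, v1, 181). refcount(pp1)=2>1 -> COPY to pp5. 6 ppages; refcounts: pp0:3 pp1:1 pp2:4 pp3:2 pp4:1 pp5:1
Op 9: write(P2, v1, 122). refcount(pp5)=1 -> write in place. 6 ppages; refcounts: pp0:3 pp1:1 pp2:4 pp3:2 pp4:1 pp5:1

Answer: 6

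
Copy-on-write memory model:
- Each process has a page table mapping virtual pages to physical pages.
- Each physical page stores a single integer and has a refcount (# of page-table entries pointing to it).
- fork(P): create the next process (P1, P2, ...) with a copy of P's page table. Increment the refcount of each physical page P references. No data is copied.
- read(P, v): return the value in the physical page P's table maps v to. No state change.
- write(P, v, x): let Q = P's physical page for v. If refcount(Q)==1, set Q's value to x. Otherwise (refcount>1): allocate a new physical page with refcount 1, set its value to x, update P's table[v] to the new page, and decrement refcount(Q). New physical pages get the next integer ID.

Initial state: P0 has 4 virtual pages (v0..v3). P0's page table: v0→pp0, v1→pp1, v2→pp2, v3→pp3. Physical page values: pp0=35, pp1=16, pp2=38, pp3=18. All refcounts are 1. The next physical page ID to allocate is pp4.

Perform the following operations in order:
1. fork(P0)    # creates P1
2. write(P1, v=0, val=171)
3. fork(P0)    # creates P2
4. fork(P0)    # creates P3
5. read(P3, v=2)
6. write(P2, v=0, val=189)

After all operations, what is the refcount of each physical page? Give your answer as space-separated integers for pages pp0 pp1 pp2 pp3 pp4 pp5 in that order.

Op 1: fork(P0) -> P1. 4 ppages; refcounts: pp0:2 pp1:2 pp2:2 pp3:2
Op 2: write(P1, v0, 171). refcount(pp0)=2>1 -> COPY to pp4. 5 ppages; refcounts: pp0:1 pp1:2 pp2:2 pp3:2 pp4:1
Op 3: fork(P0) -> P2. 5 ppages; refcounts: pp0:2 pp1:3 pp2:3 pp3:3 pp4:1
Op 4: fork(P0) -> P3. 5 ppages; refcounts: pp0:3 pp1:4 pp2:4 pp3:4 pp4:1
Op 5: read(P3, v2) -> 38. No state change.
Op 6: write(P2, v0, 189). refcount(pp0)=3>1 -> COPY to pp5. 6 ppages; refcounts: pp0:2 pp1:4 pp2:4 pp3:4 pp4:1 pp5:1

Answer: 2 4 4 4 1 1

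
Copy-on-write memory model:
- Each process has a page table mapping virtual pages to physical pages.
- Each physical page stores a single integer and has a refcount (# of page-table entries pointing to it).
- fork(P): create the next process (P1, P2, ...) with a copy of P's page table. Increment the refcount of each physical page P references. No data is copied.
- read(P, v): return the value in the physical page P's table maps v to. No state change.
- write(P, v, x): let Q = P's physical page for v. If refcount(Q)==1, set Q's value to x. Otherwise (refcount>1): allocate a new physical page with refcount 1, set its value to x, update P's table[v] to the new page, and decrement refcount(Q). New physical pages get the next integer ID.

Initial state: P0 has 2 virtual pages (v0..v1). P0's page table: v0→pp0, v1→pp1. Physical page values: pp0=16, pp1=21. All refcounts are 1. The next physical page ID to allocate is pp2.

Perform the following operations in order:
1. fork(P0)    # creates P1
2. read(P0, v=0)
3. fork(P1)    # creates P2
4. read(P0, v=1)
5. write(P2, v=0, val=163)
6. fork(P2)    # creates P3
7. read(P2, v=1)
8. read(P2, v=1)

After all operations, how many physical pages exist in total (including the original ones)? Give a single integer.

Op 1: fork(P0) -> P1. 2 ppages; refcounts: pp0:2 pp1:2
Op 2: read(P0, v0) -> 16. No state change.
Op 3: fork(P1) -> P2. 2 ppages; refcounts: pp0:3 pp1:3
Op 4: read(P0, v1) -> 21. No state change.
Op 5: write(P2, v0, 163). refcount(pp0)=3>1 -> COPY to pp2. 3 ppages; refcounts: pp0:2 pp1:3 pp2:1
Op 6: fork(P2) -> P3. 3 ppages; refcounts: pp0:2 pp1:4 pp2:2
Op 7: read(P2, v1) -> 21. No state change.
Op 8: read(P2, v1) -> 21. No state change.

Answer: 3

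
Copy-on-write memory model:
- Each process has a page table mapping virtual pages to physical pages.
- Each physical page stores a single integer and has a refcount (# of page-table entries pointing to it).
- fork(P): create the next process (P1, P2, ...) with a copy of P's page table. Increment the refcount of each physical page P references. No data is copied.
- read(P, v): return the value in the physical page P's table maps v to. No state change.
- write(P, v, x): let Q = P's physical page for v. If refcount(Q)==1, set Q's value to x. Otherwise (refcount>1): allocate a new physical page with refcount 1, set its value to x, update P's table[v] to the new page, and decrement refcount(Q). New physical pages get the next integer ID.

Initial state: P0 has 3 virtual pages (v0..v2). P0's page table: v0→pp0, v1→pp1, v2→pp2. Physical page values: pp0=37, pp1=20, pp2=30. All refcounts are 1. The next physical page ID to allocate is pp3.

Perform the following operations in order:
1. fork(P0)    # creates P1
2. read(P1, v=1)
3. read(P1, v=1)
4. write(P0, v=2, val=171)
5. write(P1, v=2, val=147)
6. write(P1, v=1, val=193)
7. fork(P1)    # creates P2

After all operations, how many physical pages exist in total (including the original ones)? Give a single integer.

Answer: 5

Derivation:
Op 1: fork(P0) -> P1. 3 ppages; refcounts: pp0:2 pp1:2 pp2:2
Op 2: read(P1, v1) -> 20. No state change.
Op 3: read(P1, v1) -> 20. No state change.
Op 4: write(P0, v2, 171). refcount(pp2)=2>1 -> COPY to pp3. 4 ppages; refcounts: pp0:2 pp1:2 pp2:1 pp3:1
Op 5: write(P1, v2, 147). refcount(pp2)=1 -> write in place. 4 ppages; refcounts: pp0:2 pp1:2 pp2:1 pp3:1
Op 6: write(P1, v1, 193). refcount(pp1)=2>1 -> COPY to pp4. 5 ppages; refcounts: pp0:2 pp1:1 pp2:1 pp3:1 pp4:1
Op 7: fork(P1) -> P2. 5 ppages; refcounts: pp0:3 pp1:1 pp2:2 pp3:1 pp4:2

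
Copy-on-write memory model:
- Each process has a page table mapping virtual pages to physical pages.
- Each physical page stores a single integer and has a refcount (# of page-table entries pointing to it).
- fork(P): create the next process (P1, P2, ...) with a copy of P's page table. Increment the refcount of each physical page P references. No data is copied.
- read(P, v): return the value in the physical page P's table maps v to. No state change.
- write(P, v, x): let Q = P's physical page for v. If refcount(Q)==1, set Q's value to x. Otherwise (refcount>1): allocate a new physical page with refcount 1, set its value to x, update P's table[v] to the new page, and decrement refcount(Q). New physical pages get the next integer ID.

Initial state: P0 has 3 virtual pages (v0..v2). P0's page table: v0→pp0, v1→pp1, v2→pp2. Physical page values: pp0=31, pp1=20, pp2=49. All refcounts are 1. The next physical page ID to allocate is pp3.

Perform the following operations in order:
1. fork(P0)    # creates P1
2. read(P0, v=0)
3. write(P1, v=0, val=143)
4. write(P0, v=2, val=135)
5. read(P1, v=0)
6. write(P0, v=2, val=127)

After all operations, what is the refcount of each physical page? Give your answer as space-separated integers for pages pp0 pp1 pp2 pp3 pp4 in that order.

Op 1: fork(P0) -> P1. 3 ppages; refcounts: pp0:2 pp1:2 pp2:2
Op 2: read(P0, v0) -> 31. No state change.
Op 3: write(P1, v0, 143). refcount(pp0)=2>1 -> COPY to pp3. 4 ppages; refcounts: pp0:1 pp1:2 pp2:2 pp3:1
Op 4: write(P0, v2, 135). refcount(pp2)=2>1 -> COPY to pp4. 5 ppages; refcounts: pp0:1 pp1:2 pp2:1 pp3:1 pp4:1
Op 5: read(P1, v0) -> 143. No state change.
Op 6: write(P0, v2, 127). refcount(pp4)=1 -> write in place. 5 ppages; refcounts: pp0:1 pp1:2 pp2:1 pp3:1 pp4:1

Answer: 1 2 1 1 1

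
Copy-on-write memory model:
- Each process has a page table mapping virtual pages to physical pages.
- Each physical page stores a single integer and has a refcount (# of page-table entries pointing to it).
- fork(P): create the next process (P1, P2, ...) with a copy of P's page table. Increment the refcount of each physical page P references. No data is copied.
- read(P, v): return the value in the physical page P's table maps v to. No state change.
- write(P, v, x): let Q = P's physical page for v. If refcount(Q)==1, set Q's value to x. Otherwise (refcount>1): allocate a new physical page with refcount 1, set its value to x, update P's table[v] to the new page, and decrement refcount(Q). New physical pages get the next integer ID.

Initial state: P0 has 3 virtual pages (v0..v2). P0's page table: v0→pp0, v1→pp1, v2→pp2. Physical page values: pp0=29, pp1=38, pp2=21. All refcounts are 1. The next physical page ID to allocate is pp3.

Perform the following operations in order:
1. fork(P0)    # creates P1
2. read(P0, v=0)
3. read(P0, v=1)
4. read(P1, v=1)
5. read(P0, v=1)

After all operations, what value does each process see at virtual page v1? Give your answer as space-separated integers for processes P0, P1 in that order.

Op 1: fork(P0) -> P1. 3 ppages; refcounts: pp0:2 pp1:2 pp2:2
Op 2: read(P0, v0) -> 29. No state change.
Op 3: read(P0, v1) -> 38. No state change.
Op 4: read(P1, v1) -> 38. No state change.
Op 5: read(P0, v1) -> 38. No state change.
P0: v1 -> pp1 = 38
P1: v1 -> pp1 = 38

Answer: 38 38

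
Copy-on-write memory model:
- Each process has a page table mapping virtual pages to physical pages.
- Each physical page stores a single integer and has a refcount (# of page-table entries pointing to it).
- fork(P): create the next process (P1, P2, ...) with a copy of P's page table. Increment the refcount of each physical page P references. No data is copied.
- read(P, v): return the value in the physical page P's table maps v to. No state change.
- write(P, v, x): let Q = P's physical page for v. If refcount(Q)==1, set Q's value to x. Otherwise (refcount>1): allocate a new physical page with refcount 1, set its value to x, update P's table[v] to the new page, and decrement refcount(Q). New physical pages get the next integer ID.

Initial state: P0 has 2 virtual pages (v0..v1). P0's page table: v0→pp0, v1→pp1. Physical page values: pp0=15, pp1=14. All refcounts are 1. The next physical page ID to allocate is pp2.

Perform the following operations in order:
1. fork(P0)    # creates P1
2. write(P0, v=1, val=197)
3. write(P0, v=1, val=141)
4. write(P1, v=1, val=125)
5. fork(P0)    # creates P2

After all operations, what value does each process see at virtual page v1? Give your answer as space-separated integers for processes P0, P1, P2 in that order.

Op 1: fork(P0) -> P1. 2 ppages; refcounts: pp0:2 pp1:2
Op 2: write(P0, v1, 197). refcount(pp1)=2>1 -> COPY to pp2. 3 ppages; refcounts: pp0:2 pp1:1 pp2:1
Op 3: write(P0, v1, 141). refcount(pp2)=1 -> write in place. 3 ppages; refcounts: pp0:2 pp1:1 pp2:1
Op 4: write(P1, v1, 125). refcount(pp1)=1 -> write in place. 3 ppages; refcounts: pp0:2 pp1:1 pp2:1
Op 5: fork(P0) -> P2. 3 ppages; refcounts: pp0:3 pp1:1 pp2:2
P0: v1 -> pp2 = 141
P1: v1 -> pp1 = 125
P2: v1 -> pp2 = 141

Answer: 141 125 141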